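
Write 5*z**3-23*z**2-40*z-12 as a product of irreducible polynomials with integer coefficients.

Testing divisors of the constant over divisors of the leading coefficient, z = -2/5 is a root, giving the factor (5*z+2) and quotient z**2-5*z-6.
The remaining quadratic factors as (z+1)(z-6).

(5*z+2)*(z+1)*(z-6)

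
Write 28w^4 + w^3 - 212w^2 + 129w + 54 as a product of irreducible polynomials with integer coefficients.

(4w - 9)(7w + 2)(w + 3)(w - 1)

Testing divisors of the constant over divisors of the leading coefficient, w = 1 is a root, so (w - 1) is a factor; dividing leaves 28w^3 + 29w^2 - 183w - 54.
Then w = -3 is a root, so (w + 3) is a factor; dividing leaves 28w^2 - 55w - 18.
The remaining quadratic factors as (4w - 9)(7w + 2).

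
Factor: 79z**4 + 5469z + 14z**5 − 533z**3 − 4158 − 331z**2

(2z + 7)(7z − 6)(z + 9)(z**2 − 6z + 11)

Trying the rational-root candidates, z = −7/2 is a root, so (2z + 7) is a factor; dividing leaves 7z**4 + 15z**3 − 319z**2 + 951z − 594.
Continuing, z = −9 is a root, so (z + 9) divides it; the quotient is 7z**3 − 48z**2 + 113z − 66.
Continuing, z = 6/7 is a root, so (7z − 6) is a factor; dividing leaves z**2 − 6z + 11.
The quadratic z**2 − 6z + 11 has discriminant −8 < 0 and is irreducible over ℤ.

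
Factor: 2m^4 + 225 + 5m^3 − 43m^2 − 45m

(2m − 5)(m + 3)(m + 5)(m − 3)

Testing divisors of the constant over divisors of the leading coefficient, m = −3 is a root, so (m + 3) divides it; the quotient is 2m^3 − m^2 − 40m + 75.
Next, m = −5 is a root, so (m + 5) is a factor; dividing leaves 2m^2 − 11m + 15.
The remaining quadratic factors as (2m − 5)(m − 3).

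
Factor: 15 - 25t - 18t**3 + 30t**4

(5t - 3)(6t**3 - 5)

Group as (30t**4 - 25t) + (-18t**3 + 15) = 5t(6t**3 - 5) - 3(6t**3 - 5).
Both groups share the factor (6t**3 - 5).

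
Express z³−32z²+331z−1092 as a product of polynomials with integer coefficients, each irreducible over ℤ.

(z−12)(z−13)(z−7)

By the rational root theorem, z = 12 is a root, so (z−12) divides it; the quotient is z²−20z+91.
The remaining quadratic factors as (z−7)(z−13).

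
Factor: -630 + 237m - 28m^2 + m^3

(m - 15)(m - 6)(m - 7)

Trying the rational-root candidates, m = 15 is a root, giving the factor (m - 15) and quotient m^2 - 13m + 42.
The remaining quadratic factors as (m - 6)(m - 7).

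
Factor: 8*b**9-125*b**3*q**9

b**3*(2*b**2-5*q**3)*(4*b**4+10*b**2*q**3+25*q**6)

Factor out b**3 first: what remains is 8*b**6-125*q**9.
Recognize a difference of cubes with the parts 2*b**2 and 5*q**3.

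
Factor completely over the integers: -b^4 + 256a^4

(4a)⁴ − (b)⁴ = ((4a)² − (b)²)((4a)² + (b)²); the first factor splits again, the second (16a^2 + b^2) is irreducible.

(4a + b)(4a - b)(16a^2 + b^2)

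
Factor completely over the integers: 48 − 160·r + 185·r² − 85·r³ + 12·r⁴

Among the possible rational roots, r = 4 is a root, giving the factor (r − 4) and quotient 12·r³ − 37·r² + 37·r − 12.
Continuing, r = 4/3 is a root, so (3·r − 4) is a factor; dividing leaves 4·r² − 7·r + 3.
The remaining quadratic factors as (r − 1)(4·r − 3).

(3·r − 4)·(4·r − 3)·(r − 1)·(r − 4)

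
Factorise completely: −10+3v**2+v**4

(v**2+5)(v**2−2)

Substitute u = v**2 to get a quadratic in u, then factor.
v**2+5 is irreducible over ℤ (always positive, so no real roots).
v**2−2 is irreducible over ℤ (2 is not a perfect square).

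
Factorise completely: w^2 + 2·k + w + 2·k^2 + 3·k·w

(2·k + w)·(k + w + 1)

Group: 2·k·(k + w + 1) + w·(k + w + 1); both groups contain (k + w + 1).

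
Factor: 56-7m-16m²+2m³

(m-8)(2m²-7)

Group as (2m³-7m) + (-16m²+56) = m(2m²-7) - 8(2m²-7).
Both groups share the factor (2m²-7).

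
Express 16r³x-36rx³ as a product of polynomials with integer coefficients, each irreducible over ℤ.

4rx(2r+3x)(2r-3x)

Every term has a factor of 4rx. Then 4r²-9x² = (2r)² − (3x)².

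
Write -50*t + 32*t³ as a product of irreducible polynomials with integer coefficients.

Factor out 2*t, leaving 16*t² - 25, which is a difference of two squares.

2*t*(4*t + 5)*(4*t - 5)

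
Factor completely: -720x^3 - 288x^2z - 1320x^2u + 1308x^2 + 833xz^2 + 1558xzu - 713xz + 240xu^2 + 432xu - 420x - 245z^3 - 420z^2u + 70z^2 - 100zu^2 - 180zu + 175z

Group: 5x(-144x^2 + 144xz + 24xu + 60x - 35z^2 - 10zu - 25z) + (7z + 10u - 7)(-144x^2 + 144xz + 24xu + 60x - 35z^2 - 10zu - 25z); both groups contain (-144x^2 + 144xz + 24xu + 60x - 35z^2 - 10zu - 25z), so (5x + 7z + 10u - 7) is a factor with cofactor -144x^2 + 144xz + 24xu + 60x - 35z^2 - 10zu - 25z.
The cofactor groups again: -144x^2 + 144xz + 24xu + 60x - 35z^2 - 10zu - 25z = -12x(12x - 7z - 2u - 5) + 5z(12x - 7z - 2u - 5); both groups contain (12x - 7z - 2u - 5), giving -(12x - 5z)(12x - 7z - 2u - 5).

-(12x - 7z - 2u - 5)(5x + 7z + 10u - 7)(12x - 5z)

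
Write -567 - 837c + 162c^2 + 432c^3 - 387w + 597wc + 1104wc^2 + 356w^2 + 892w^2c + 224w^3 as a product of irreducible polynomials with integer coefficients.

(7w + 6c - 9)(4w + 8c + 7)(8w + 9c + 9)

Group: 8w(28w^2 + 80wc + 13w + 48c^2 - 30c - 63) + (9c + 9)(28w^2 + 80wc + 13w + 48c^2 - 30c - 63); both groups contain (28w^2 + 80wc + 13w + 48c^2 - 30c - 63), so (8w + 9c + 9) is a factor with cofactor 28w^2 + 80wc + 13w + 48c^2 - 30c - 63.
The cofactor groups again: 28w^2 + 80wc + 13w + 48c^2 - 30c - 63 = 4w(7w + 6c - 9) + (8c + 7)(7w + 6c - 9); both groups contain (7w + 6c - 9), giving (4w + 8c + 7)(7w + 6c - 9).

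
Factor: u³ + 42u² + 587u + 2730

(u + 13)(u + 14)(u + 15)

Testing divisors of the constant over divisors of the leading coefficient, u = −14 is a root, giving the factor (u + 14) and quotient u² + 28u + 195.
The remaining quadratic factors as (u + 13)(u + 15).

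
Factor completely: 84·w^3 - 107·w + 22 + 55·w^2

(3·w - 2)·(4·w - 1)·(7·w + 11)

Trying the rational-root candidates, w = 2/3 is a root, so (3·w - 2) divides it; the quotient is 28·w^2 + 37·w - 11.
The remaining quadratic factors as (7·w + 11)(4·w - 1).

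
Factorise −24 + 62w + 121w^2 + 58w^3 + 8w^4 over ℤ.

Testing divisors of the constant over divisors of the leading coefficient, w = −3/2 is a root, so (2w + 3) is a factor; dividing leaves 4w^3 + 23w^2 + 26w − 8.
Then w = 1/4 is a root, giving the factor (4w − 1) and quotient w^2 + 6w + 8.
The remaining quadratic factors as (w + 4)(w + 2).

(2w + 3)(4w − 1)(w + 2)(w + 4)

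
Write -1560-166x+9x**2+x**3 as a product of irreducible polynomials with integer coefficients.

Among the possible rational roots, x = -12 is a root, so (x+12) is a factor; dividing leaves x**2-3x-130.
The remaining quadratic factors as (x-13)(x+10).

(x+10)(x+12)(x-13)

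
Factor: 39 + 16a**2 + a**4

(a**2 + 13)(a**2 + 3)

Substitute u = a**2 to get a quadratic in u, then factor.
a**2 + 13 is irreducible over ℤ (always positive, so no real roots).
a**2 + 3 is irreducible over ℤ (always positive, so no real roots).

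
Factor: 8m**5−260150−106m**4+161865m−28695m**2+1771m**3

(2m−11)(4m−11)(m−10)(m**2+5m+215)

Among the possible rational roots, m = 11/4 is a root, so (4m−11) divides it; the quotient is 2m**4−21m**3+385m**2−6115m+23650.
Then m = 11/2 is a root, giving the factor (2m−11) and quotient m**3−5m**2+165m−2150.
Next, m = 10 is a root, giving the factor (m−10) and quotient m**2+5m+215.
The quadratic m**2+5m+215 has discriminant −835 < 0 and is irreducible over ℤ.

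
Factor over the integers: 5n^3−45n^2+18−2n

Group as (5n^3−2n) + (−45n^2+18) = n(5n^2−2) − 9(5n^2−2).
Both groups share the factor (5n^2−2).

(n−9)(5n^2−2)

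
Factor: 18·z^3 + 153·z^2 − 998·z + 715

(3·z − 11)·(6·z − 5)·(z + 13)

Among the possible rational roots, z = −13 is a root, so (z + 13) is a factor; dividing leaves 18·z^2 − 81·z + 55.
The remaining quadratic factors as (3·z − 11)(6·z − 5).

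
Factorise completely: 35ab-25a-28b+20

Group as (35ab-25a) + (-28b+20) = 5a(7b-5) - 4(7b-5).
Both groups share the factor (7b-5).

(5a-4)(7b-5)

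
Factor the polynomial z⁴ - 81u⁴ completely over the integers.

(z - 3u)(z + 3u)(z² + 9u²)

Difference of squares twice: with A = z and B = 3u, A⁴ − B⁴ = (A² − B²)(A² + B²), and A² − B² factors again.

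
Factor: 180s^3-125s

Every term has a factor of 5s. Then 36s^2-25 = (6s)² − (5)².

5s(6s+5)(6s-5)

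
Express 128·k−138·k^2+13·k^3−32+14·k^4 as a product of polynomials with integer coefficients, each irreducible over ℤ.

Testing divisors of the constant over divisors of the leading coefficient, k = 2 is a root, so (k−2) is a factor; dividing leaves 14·k^3+41·k^2−56·k+16.
Continuing, k = −4 is a root, giving the factor (k+4) and quotient 14·k^2−15·k+4.
The remaining quadratic factors as (2·k−1)(7·k−4).

(2·k−1)·(7·k−4)·(k+4)·(k−2)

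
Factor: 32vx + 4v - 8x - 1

Group as (32vx + 4v) + (-8x - 1) = 4v(8x + 1) - (8x + 1).
Both groups share the factor (8x + 1).

(4v - 1)(8x + 1)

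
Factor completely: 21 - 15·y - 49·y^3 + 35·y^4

Group as (35·y^4 - 15·y) + (-49·y^3 + 21) = 5·y·(7·y^3 - 3) - 7·(7·y^3 - 3).
Both groups share the factor (7·y^3 - 3).

(5·y - 7)·(7·y^3 - 3)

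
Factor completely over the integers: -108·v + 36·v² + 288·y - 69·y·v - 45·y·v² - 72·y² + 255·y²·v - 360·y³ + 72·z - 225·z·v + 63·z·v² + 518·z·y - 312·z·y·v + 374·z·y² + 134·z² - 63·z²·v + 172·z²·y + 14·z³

(2·z + 8·y - 3·v)·(z + 9·y - 3·v + 9)·(7·z - 5·y + 4)

Group: 2·z·(7·z² + 58·z·y - 21·z·v + 67·z - 45·y² + 15·y·v - 9·y - 12·v + 36) + (8·y - 3·v)·(7·z² + 58·z·y - 21·z·v + 67·z - 45·y² + 15·y·v - 9·y - 12·v + 36); both groups contain (7·z² + 58·z·y - 21·z·v + 67·z - 45·y² + 15·y·v - 9·y - 12·v + 36), so (2·z + 8·y - 3·v) is a factor with cofactor 7·z² + 58·z·y - 21·z·v + 67·z - 45·y² + 15·y·v - 9·y - 12·v + 36.
The cofactor groups again: 7·z² + 58·z·y - 21·z·v + 67·z - 45·y² + 15·y·v - 9·y - 12·v + 36 = z·(7·z - 5·y + 4) + (9·y - 3·v + 9)·(7·z - 5·y + 4); both groups contain (7·z - 5·y + 4), giving (z + 9·y - 3·v + 9)·(7·z - 5·y + 4).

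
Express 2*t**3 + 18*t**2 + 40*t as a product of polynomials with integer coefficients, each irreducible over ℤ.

2*t*(t + 4)*(t + 5)

Pull out the common factor 2*t, then factor the remaining trinomial.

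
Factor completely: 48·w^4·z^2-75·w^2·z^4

Every term has a factor of 3·w^2·z^2. Then 16·w^2-25·z^2 = (4·w)² − (5·z)².

3·w^2·z^2·(4·w+5·z)·(4·w-5·z)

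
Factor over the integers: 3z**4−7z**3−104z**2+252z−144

(3z−4)(z+6)(z−1)(z−6)

Among the possible rational roots, z = 4/3 is a root, giving the factor (3z−4) and quotient z**3−z**2−36z+36.
Then z = 1 is a root, so (z−1) divides it; the quotient is z**2−36.
The remaining quadratic factors as (z−6)(z+6).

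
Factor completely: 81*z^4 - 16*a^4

(3*z - 2*a)*(3*z + 2*a)*(9*z^2 + 4*a^2)

Write as (9*z^2)² − (4*a^2)², then factor 9*z^2 - 4*a^2 once more.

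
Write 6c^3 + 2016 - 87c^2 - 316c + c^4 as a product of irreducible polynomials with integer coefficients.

Among the possible rational roots, c = 4 is a root, so (c - 4) is a factor; dividing leaves c^3 + 10c^2 - 47c - 504.
Next, c = 7 is a root, so (c - 7) divides it; the quotient is c^2 + 17c + 72.
The remaining quadratic factors as (c + 9)(c + 8).

(c + 8)(c + 9)(c - 4)(c - 7)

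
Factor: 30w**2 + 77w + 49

(5w + 7)(6w + 7)

Need a pair with product 30·49 = 1470 and sum 77: that's 42 and 35.
Split the middle term: 30w**2 + 42w + 35w + 49 = 6w(5w + 7) + 7(5w + 7).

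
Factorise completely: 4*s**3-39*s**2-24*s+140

By the rational root theorem, s = 10 is a root, so (s-10) is a factor; dividing leaves 4*s**2+s-14.
The remaining quadratic factors as (s+2)(4*s-7).

(4*s-7)*(s+2)*(s-10)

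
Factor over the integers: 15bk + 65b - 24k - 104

(3k + 13)(5b - 8)

Group as (15bk + 65b) + (-24k - 104) = 5b(3k + 13) - 8(3k + 13).
Both groups share the factor (3k + 13).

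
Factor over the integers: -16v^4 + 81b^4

(3b + 2v)(3b - 2v)(9b^2 + 4v^2)

(3b)⁴ − (2v)⁴ = ((3b)² − (2v)²)((3b)² + (2v)²); the first factor splits again, the second (9b^2 + 4v^2) is irreducible.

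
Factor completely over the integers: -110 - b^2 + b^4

(b^2 + 10)(b^2 - 11)

Substitute u = b^2 to get a quadratic in u, then factor.
b^2 - 11 is irreducible over ℤ (11 is not a perfect square).
b^2 + 10 is irreducible over ℤ (always positive, so no real roots).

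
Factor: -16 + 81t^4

(3t)⁴ − (2)⁴ = ((3t)² − (2)²)((3t)² + (2)²); the first factor splits again, the second (9t^2 + 4) is irreducible.

(3t + 2)(3t - 2)(9t^2 + 4)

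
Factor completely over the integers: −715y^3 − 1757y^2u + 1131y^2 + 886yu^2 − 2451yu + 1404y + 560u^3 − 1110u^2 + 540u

−(11y − 8u + 9)(5y + 14u − 12)(13y + 5u)

Group: 5y(−143y^2 + 49yu − 117y + 40u^2 − 45u) + (14u − 12)(−143y^2 + 49yu − 117y + 40u^2 − 45u); both groups contain (−143y^2 + 49yu − 117y + 40u^2 − 45u), so (5y + 14u − 12) is a factor with cofactor −143y^2 + 49yu − 117y + 40u^2 − 45u.
The cofactor groups again: −143y^2 + 49yu − 117y + 40u^2 − 45u = −11y(13y + 5u) + (8u − 9)(13y + 5u); both groups contain (13y + 5u), giving −(11y − 8u + 9)(13y + 5u).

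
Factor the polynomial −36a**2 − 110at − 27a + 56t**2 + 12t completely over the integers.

−(4a + 14t + 3)(9a − 4t)

Group: −9a(4a + 14t + 3) + 4t(4a + 14t + 3); both groups contain (4a + 14t + 3).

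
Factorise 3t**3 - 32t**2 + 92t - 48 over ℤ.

Testing divisors of the constant over divisors of the leading coefficient, t = 6 is a root, so (t - 6) is a factor; dividing leaves 3t**2 - 14t + 8.
The remaining quadratic factors as (t - 4)(3t - 2).

(3t - 2)(t - 4)(t - 6)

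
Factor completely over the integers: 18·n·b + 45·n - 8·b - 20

(2·b + 5)·(9·n - 4)

Group as (18·n·b + 45·n) + (-8·b - 20) = 9·n·(2·b + 5) - 4·(2·b + 5).
Both groups share the factor (2·b + 5).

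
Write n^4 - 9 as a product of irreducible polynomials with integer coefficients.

Substitute u = n^2 to get a quadratic in u, then factor.
n^2 - 3 is irreducible over ℤ (3 is not a perfect square).
n^2 + 3 is irreducible over ℤ (always positive, so no real roots).

(n^2 + 3)(n^2 - 3)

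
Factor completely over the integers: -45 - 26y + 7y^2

(7y + 9)(y - 5)

Need a pair with product 7·(-45) = -315 and sum -26: that's 9 and -35.
Split the middle term: 7y^2 + 9y - 35y - 45 = y(7y + 9) - 5(7y + 9).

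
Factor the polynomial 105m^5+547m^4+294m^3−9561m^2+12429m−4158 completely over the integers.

(3m−7)(5m−3)(7m−6)(m^2+9m+33)

By the rational root theorem, m = 6/7 is a root, so (7m−6) is a factor; dividing leaves 15m^4+91m^3+120m^2−1263m+693.
Next, m = 3/5 is a root, so (5m−3) is a factor; dividing leaves 3m^3+20m^2+36m−231.
Next, m = 7/3 is a root, giving the factor (3m−7) and quotient m^2+9m+33.
The quadratic m^2+9m+33 has discriminant −51 < 0 and is irreducible over ℤ.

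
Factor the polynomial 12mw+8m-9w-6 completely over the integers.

Group as (12mw+8m) + (-9w-6) = 4m(3w+2) - 3(3w+2).
Both groups share the factor (3w+2).

(3w+2)(4m-3)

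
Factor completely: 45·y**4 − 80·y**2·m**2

Factor out 5·y**2, leaving 9·y**2 − 16·m**2, which is a difference of two squares.

5·y**2·(3·y − 4·m)·(3·y + 4·m)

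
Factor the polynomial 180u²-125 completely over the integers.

Pull out the common factor 5; 36u²-25 is a difference of squares.

5(6u+5)(6u-5)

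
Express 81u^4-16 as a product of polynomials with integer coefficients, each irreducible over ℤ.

Write as (9u^2)² − (4)², then factor 9u^2-4 once more.

(3u+2)(3u-2)(9u^2+4)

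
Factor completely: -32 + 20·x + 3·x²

Need a pair with product 3·(-32) = -96 and sum 20: that's -4 and 24.
Split the middle term: 3·x² - 4·x + 24·x - 32 = x·(3·x - 4) + 8·(3·x - 4).

(3·x - 4)·(x + 8)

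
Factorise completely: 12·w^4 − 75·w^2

3·w^2·(2·w + 5)·(2·w − 5)

Factor out 3·w^2, leaving 4·w^2 − 25, which is a difference of two squares.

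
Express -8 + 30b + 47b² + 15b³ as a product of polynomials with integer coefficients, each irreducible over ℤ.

(3b + 4)(5b - 1)(b + 2)

Trying the rational-root candidates, b = -2 is a root, so (b + 2) is a factor; dividing leaves 15b² + 17b - 4.
The remaining quadratic factors as (3b + 4)(5b - 1).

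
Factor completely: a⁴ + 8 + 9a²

(a² + 1)(a² + 8)

Substitute u = a² to get a quadratic in u, then factor.
a² + 1 is irreducible over ℤ (sum of squares).
a² + 8 is irreducible over ℤ (always positive, so no real roots).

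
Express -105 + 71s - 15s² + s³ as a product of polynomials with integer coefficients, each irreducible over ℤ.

Trying the rational-root candidates, s = 7 is a root, giving the factor (s - 7) and quotient s² - 8s + 15.
The remaining quadratic factors as (s - 5)(s - 3).

(s - 3)(s - 5)(s - 7)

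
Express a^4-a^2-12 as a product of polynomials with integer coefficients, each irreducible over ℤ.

(a+2)(a-2)(a^2+3)

Substitute u = a^2 to get a quadratic in u, then factor.
a^2-4 is a difference of squares.
a^2+3 is irreducible over ℤ (always positive, so no real roots).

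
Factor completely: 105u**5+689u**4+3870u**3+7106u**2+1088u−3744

Testing divisors of the constant over divisors of the leading coefficient, u = −4/3 is a root, giving the factor (3u+4) and quotient 35u**4+183u**3+1046u**2+974u−936.
Continuing, u = −9/5 is a root, so (5u+9) is a factor; dividing leaves 7u**3+24u**2+166u−104.
Next, u = 4/7 is a root, so (7u−4) divides it; the quotient is u**2+4u+26.
The quadratic u**2+4u+26 has discriminant −88 < 0 and is irreducible over ℤ.

(3u+4)(5u+9)(7u−4)(u**2+4u+26)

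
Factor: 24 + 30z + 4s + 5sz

(5z + 4)(s + 6)

Group as (5sz + 4s) + (30z + 24) = s(5z + 4) + 6(5z + 4).
Both groups share the factor (5z + 4).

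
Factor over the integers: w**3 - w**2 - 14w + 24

Trying the rational-root candidates, w = 2 is a root, so (w - 2) divides it; the quotient is w**2 + w - 12.
The remaining quadratic factors as (w + 4)(w - 3).

(w + 4)(w - 2)(w - 3)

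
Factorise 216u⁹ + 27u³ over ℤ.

Every term has a factor of 27u³; factoring it out leaves 8u⁶ + 1.
Recognize a sum of cubes with the parts 1 and 2u².

27u³(2u² + 1)(4u⁴ − 2u² + 1)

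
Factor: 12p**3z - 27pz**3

Every term has a factor of 3pz. Then 4p**2 - 9z**2 = (2p)² − (3z)².

3pz(2p + 3z)(2p - 3z)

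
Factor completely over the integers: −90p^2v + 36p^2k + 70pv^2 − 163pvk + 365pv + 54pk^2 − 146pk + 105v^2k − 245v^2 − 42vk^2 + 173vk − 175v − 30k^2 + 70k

−(5v − 2k)(2p + 3k − 7)(9p − 7v − 5)

Group: 2p(−45pv + 18pk + 35v^2 − 14vk + 25v − 10k) + (3k − 7)(−45pv + 18pk + 35v^2 − 14vk + 25v − 10k); both groups contain (−45pv + 18pk + 35v^2 − 14vk + 25v − 10k), so (2p + 3k − 7) is a factor with cofactor −45pv + 18pk + 35v^2 − 14vk + 25v − 10k.
The cofactor groups again: −45pv + 18pk + 35v^2 − 14vk + 25v − 10k = −9p(5v − 2k) + (7v + 5)(5v − 2k); both groups contain (5v − 2k), giving −(9p − 7v − 5)(5v − 2k).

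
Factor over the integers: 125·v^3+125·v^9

Factor out 125·v^3 first: what remains is v^6+1.
Recognize a sum of cubes with the parts v^2 and 1.

125·v^3·(v^2+1)·(v^4−v^2+1)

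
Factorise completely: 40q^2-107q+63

Need a pair with product 40·63 = 2520 and sum -107: that's -72 and -35.
Split the middle term: 40q^2-72q - 35q+63 = 8q(5q-9) - 7(5q-9).

(5q-9)(8q-7)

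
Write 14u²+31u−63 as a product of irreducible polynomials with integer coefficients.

Need a pair with product 14·(−63) = −882 and sum 31: that's 49 and −18.
Split the middle term: 14u²+49u − 18u−63 = 7u(2u+7) − 9(2u+7).

(2u+7)(7u−9)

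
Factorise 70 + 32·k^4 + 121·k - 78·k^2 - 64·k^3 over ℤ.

Testing divisors of the constant over divisors of the leading coefficient, k = -5/4 is a root, giving the factor (4·k + 5) and quotient 8·k^3 - 26·k^2 + 13·k + 14.
Then k = 7/4 is a root, so (4·k - 7) is a factor; dividing leaves 2·k^2 - 3·k - 2.
The remaining quadratic factors as (2·k + 1)(k - 2).

(2·k + 1)·(4·k + 5)·(4·k - 7)·(k - 2)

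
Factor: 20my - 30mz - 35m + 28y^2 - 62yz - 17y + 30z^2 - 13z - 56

Group: 4y(5m + 7y - 5z + 8) + (-6z - 7)(5m + 7y - 5z + 8); both groups contain (5m + 7y - 5z + 8).

(4y - 6z - 7)(5m + 7y - 5z + 8)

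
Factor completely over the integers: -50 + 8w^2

Every term has a factor of 2. Then 4w^2 - 25 = (2w)² − (5)².

2(2w + 5)(2w - 5)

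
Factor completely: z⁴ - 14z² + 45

Substitute u = z² to get a quadratic in u, then factor.
z² - 5 is irreducible over ℤ (5 is not a perfect square).
z² - 9 is a difference of squares.

(z + 3)(z - 3)(z² - 5)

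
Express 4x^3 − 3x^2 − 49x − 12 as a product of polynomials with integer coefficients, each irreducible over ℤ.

(4x + 1)(x + 3)(x − 4)

Testing divisors of the constant over divisors of the leading coefficient, x = −3 is a root, so (x + 3) is a factor; dividing leaves 4x^2 − 15x − 4.
The remaining quadratic factors as (4x + 1)(x − 4).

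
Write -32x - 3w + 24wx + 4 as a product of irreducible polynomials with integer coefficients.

(3w - 4)(8x - 1)

Group as (24wx - 3w) + (-32x + 4) = 3w(8x - 1) - 4(8x - 1).
Both groups share the factor (8x - 1).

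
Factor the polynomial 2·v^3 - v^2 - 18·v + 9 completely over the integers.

(2·v - 1)·(v + 3)·(v - 3)

Among the possible rational roots, v = -3 is a root, so (v + 3) divides it; the quotient is 2·v^2 - 7·v + 3.
The remaining quadratic factors as (2·v - 1)(v - 3).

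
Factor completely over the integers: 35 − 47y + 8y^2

(8y − 7)(y − 5)

Need a pair with product 8·35 = 280 and sum −47: that's −7 and −40.
Split the middle term: 8y^2 − 7y − 40y + 35 = y(8y − 7) − 5(8y − 7).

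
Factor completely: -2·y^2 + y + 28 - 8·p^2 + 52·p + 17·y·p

Group: -y·(2·y - p + 7) + (8·p + 4)·(2·y - p + 7); both groups contain (2·y - p + 7).

-(y - 8·p - 4)·(2·y - p + 7)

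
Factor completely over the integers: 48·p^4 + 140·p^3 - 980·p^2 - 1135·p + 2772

Among the possible rational roots, p = 7/2 is a root, giving the factor (2·p - 7) and quotient 24·p^3 + 154·p^2 + 49·p - 396.
Next, p = -9/4 is a root, so (4·p + 9) divides it; the quotient is 6·p^2 + 25·p - 44.
The remaining quadratic factors as (2·p + 11)(3·p - 4).

(2·p + 11)·(2·p - 7)·(3·p - 4)·(4·p + 9)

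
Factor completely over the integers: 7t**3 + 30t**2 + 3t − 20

(7t − 5)(t + 1)(t + 4)

Testing divisors of the constant over divisors of the leading coefficient, t = −1 is a root, so (t + 1) is a factor; dividing leaves 7t**2 + 23t − 20.
The remaining quadratic factors as (7t − 5)(t + 4).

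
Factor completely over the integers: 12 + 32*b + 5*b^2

Need a pair with product 5·12 = 60 and sum 32: that's 2 and 30.
Split the middle term: 5*b^2 + 2*b + 30*b + 12 = b*(5*b + 2) + 6*(5*b + 2).

(5*b + 2)*(b + 6)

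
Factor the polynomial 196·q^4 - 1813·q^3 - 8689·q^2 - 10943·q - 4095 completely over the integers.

Testing divisors of the constant over divisors of the leading coefficient, q = -9/7 is a root, so (7·q + 9) is a factor; dividing leaves 28·q^3 - 295·q^2 - 862·q - 455.
Continuing, q = -5/7 is a root, so (7·q + 5) is a factor; dividing leaves 4·q^2 - 45·q - 91.
The remaining quadratic factors as (q - 13)(4·q + 7).

(4·q + 7)·(7·q + 5)·(7·q + 9)·(q - 13)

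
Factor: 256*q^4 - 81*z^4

(4*q + 3*z)*(4*q - 3*z)*(16*q^2 + 9*z^2)

Write as (16*q^2)² − (9*z^2)², then factor 16*q^2 - 9*z^2 once more.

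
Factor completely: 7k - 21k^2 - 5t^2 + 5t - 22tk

Group: -t(5t + 7k) + (-3k + 1)(5t + 7k); both groups contain (5t + 7k).

-(t + 3k - 1)(5t + 7k)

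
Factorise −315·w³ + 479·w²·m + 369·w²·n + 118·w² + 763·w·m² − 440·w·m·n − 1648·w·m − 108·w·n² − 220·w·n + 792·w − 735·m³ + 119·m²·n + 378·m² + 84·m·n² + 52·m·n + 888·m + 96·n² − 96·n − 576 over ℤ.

Group: 5·w·(−63·w² + 184·w·m + 36·w·n − 52·w − 105·m² − 28·m·n − 36·m − 32·n + 96) + (7·m − 3·n − 6)·(−63·w² + 184·w·m + 36·w·n − 52·w − 105·m² − 28·m·n − 36·m − 32·n + 96); both groups contain (−63·w² + 184·w·m + 36·w·n − 52·w − 105·m² − 28·m·n − 36·m − 32·n + 96), so (5·w + 7·m − 3·n − 6) is a factor with cofactor −63·w² + 184·w·m + 36·w·n − 52·w − 105·m² − 28·m·n − 36·m − 32·n + 96.
The cofactor groups again: −63·w² + 184·w·m + 36·w·n − 52·w − 105·m² − 28·m·n − 36·m − 32·n + 96 = −9·w·(7·w − 15·m − 4·n + 12) + (7·m + 8)·(7·w − 15·m − 4·n + 12); both groups contain (7·w − 15·m − 4·n + 12), giving −(9·w − 7·m − 8)·(7·w − 15·m − 4·n + 12).

−(7·w − 15·m − 4·n + 12)·(9·w − 7·m − 8)·(5·w + 7·m − 3·n − 6)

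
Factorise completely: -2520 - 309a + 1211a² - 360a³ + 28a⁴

Trying the rational-root candidates, a = -8/7 is a root, giving the factor (7a + 8) and quotient 4a³ - 56a² + 237a - 315.
Then a = 15/2 is a root, giving the factor (2a - 15) and quotient 2a² - 13a + 21.
The remaining quadratic factors as (a - 3)(2a - 7).

(2a - 15)(2a - 7)(7a + 8)(a - 3)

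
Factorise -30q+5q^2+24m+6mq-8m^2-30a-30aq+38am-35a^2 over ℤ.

-(5a-4m+5q)(7a-2m-q+6)

Group: -5a(7a-2m-q+6) + (4m-5q)(7a-2m-q+6); both groups contain (7a-2m-q+6).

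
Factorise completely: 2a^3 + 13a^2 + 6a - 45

Among the possible rational roots, a = -5 is a root, so (a + 5) divides it; the quotient is 2a^2 + 3a - 9.
The remaining quadratic factors as (2a - 3)(a + 3).

(2a - 3)(a + 3)(a + 5)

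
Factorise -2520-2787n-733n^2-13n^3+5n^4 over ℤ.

Trying the rational-root candidates, n = 15 is a root, so (n-15) divides it; the quotient is 5n^3+62n^2+197n+168.
Next, n = -3 is a root, giving the factor (n+3) and quotient 5n^2+47n+56.
The remaining quadratic factors as (5n+7)(n+8).

(5n+7)(n+3)(n+8)(n-15)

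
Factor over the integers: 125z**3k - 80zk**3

5kz(5z - 4k)(5z + 4k)

Factor out 5zk, leaving 25z**2 - 16k**2, which is a difference of two squares.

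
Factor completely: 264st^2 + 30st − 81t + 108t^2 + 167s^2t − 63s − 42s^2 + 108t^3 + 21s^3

Group: 3s(7s^2 + 51st − 21s + 54t^2 − 27t) + (2t + 3)(7s^2 + 51st − 21s + 54t^2 − 27t); both groups contain (7s^2 + 51st − 21s + 54t^2 − 27t), so (3s + 2t + 3) is a factor with cofactor 7s^2 + 51st − 21s + 54t^2 − 27t.
The cofactor groups again: 7s^2 + 51st − 21s + 54t^2 − 27t = s(7s + 9t) + (6t − 3)(7s + 9t); both groups contain (7s + 9t), giving (s + 6t − 3)(7s + 9t).

(3s + 2t + 3)(7s + 9t)(s + 6t − 3)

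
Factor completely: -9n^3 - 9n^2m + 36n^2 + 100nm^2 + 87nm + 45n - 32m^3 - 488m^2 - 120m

Group: n(-9n^2 + 27nm + 45n - 8m^2 - 120m) + (4m + 1)(-9n^2 + 27nm + 45n - 8m^2 - 120m); both groups contain (-9n^2 + 27nm + 45n - 8m^2 - 120m), so (n + 4m + 1) is a factor with cofactor -9n^2 + 27nm + 45n - 8m^2 - 120m.
The cofactor groups again: -9n^2 + 27nm + 45n - 8m^2 - 120m = -3n(3n - 8m) + (m + 15)(3n - 8m); both groups contain (3n - 8m), giving -(3n - m - 15)(3n - 8m).

-(3n - 8m)(3n - m - 15)(n + 4m + 1)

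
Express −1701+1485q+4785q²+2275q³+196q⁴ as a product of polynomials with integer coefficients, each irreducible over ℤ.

Trying the rational-root candidates, q = −9/7 is a root, so (7q+9) divides it; the quotient is 28q³+289q²+312q−189.
Then q = −9 is a root, so (q+9) is a factor; dividing leaves 28q²+37q−21.
The remaining quadratic factors as (7q−3)(4q+7).

(4q+7)(7q+9)(7q−3)(q+9)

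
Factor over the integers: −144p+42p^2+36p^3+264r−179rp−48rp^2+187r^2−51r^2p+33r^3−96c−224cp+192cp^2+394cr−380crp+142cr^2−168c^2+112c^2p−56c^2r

−(r−2p+3)(14c+3r+3p+8)(4c−11r+6p)

Group: r(−56c^2+142cr−96cp−32c+33r^2+15rp+88r−18p^2−48p) + (−2p+3)(−56c^2+142cr−96cp−32c+33r^2+15rp+88r−18p^2−48p); both groups contain (−56c^2+142cr−96cp−32c+33r^2+15rp+88r−18p^2−48p), so (r−2p+3) is a factor with cofactor −56c^2+142cr−96cp−32c+33r^2+15rp+88r−18p^2−48p.
The cofactor groups again: −56c^2+142cr−96cp−32c+33r^2+15rp+88r−18p^2−48p = −14c(4c−11r+6p) + (−3r−3p−8)(4c−11r+6p); both groups contain (4c−11r+6p), giving −(14c+3r+3p+8)(4c−11r+6p).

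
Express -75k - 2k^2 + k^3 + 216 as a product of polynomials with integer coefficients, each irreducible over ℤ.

(k + 9)(k - 3)(k - 8)

Trying the rational-root candidates, k = 8 is a root, so (k - 8) is a factor; dividing leaves k^2 + 6k - 27.
The remaining quadratic factors as (k + 9)(k - 3).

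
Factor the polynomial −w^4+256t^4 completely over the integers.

Difference of squares twice: with A = 4t and B = w, A⁴ − B⁴ = (A² − B²)(A² + B²), and A² − B² factors again.

(4t+w)(4t−w)(16t^2+w^2)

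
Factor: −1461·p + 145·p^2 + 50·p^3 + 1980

Among the possible rational roots, p = 11/5 is a root, so (5·p − 11) is a factor; dividing leaves 10·p^2 + 51·p − 180.
The remaining quadratic factors as (5·p − 12)(2·p + 15).

(2·p + 15)·(5·p − 11)·(5·p − 12)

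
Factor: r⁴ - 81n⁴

(r - 3n)(r + 3n)(r² + 9n²)

Write as (r²)² − (9n²)², then factor r² - 9n² once more.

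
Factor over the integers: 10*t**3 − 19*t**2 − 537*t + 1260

Trying the rational-root candidates, t = 12/5 is a root, so (5*t − 12) divides it; the quotient is 2*t**2 + t − 105.
The remaining quadratic factors as (2*t + 15)(t − 7).

(2*t + 15)*(5*t − 12)*(t − 7)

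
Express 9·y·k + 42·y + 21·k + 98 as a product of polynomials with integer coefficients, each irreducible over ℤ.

Group as (9·y·k + 42·y) + (21·k + 98) = 3·y·(3·k + 14) + 7·(3·k + 14).
Both groups share the factor (3·k + 14).

(3·k + 14)·(3·y + 7)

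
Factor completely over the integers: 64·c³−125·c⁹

−c³·(5·c²−4)·(25·c⁴+20·c²+16)

Pull out the common factor c³, leaving −125·c⁶+64.
Recognize a difference of cubes with the parts 4 and 5·c².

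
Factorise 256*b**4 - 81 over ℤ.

(4*b + 3)*(4*b - 3)*(16*b**2 + 9)

Write as (16*b**2)² − (9)², then factor 16*b**2 - 9 once more.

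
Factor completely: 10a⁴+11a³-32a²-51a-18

(2a+3)(5a+3)(a+1)(a-2)

Among the possible rational roots, a = -3/5 is a root, so (5a+3) divides it; the quotient is 2a³+a²-7a-6.
Then a = -1 is a root, giving the factor (a+1) and quotient 2a²-a-6.
The remaining quadratic factors as (2a+3)(a-2).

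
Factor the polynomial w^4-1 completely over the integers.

Difference of squares twice: with A = w and B = 1, A⁴ − B⁴ = (A² − B²)(A² + B²), and A² − B² factors again.

(w+1)·(w-1)·(w^2+1)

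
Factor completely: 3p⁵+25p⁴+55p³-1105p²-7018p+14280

(3p-5)(p+7)(p-6)(p²+9p+68)

Trying the rational-root candidates, p = 5/3 is a root, giving the factor (3p-5) and quotient p⁴+10p³+35p²-310p-2856.
Then p = 6 is a root, giving the factor (p-6) and quotient p³+16p²+131p+476.
Continuing, p = -7 is a root, so (p+7) is a factor; dividing leaves p²+9p+68.
The quadratic p²+9p+68 has discriminant -191 < 0 and is irreducible over ℤ.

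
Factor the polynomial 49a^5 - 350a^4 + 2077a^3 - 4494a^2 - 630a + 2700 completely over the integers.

(7a + 5)(7a - 6)(a - 3)(a^2 - 4a + 30)

By the rational root theorem, a = 6/7 is a root, giving the factor (7a - 6) and quotient 7a^4 - 44a^3 + 259a^2 - 420a - 450.
Then a = -5/7 is a root, giving the factor (7a + 5) and quotient a^3 - 7a^2 + 42a - 90.
Then a = 3 is a root, giving the factor (a - 3) and quotient a^2 - 4a + 30.
The quadratic a^2 - 4a + 30 has discriminant -104 < 0 and is irreducible over ℤ.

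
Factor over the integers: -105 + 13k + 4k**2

Need a pair with product 4·(-105) = -420 and sum 13: that's 28 and -15.
Split the middle term: 4k**2 + 28k - 15k - 105 = 4k(k + 7) - 15(k + 7).

(4k - 15)(k + 7)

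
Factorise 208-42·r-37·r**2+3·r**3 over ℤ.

Testing divisors of the constant over divisors of the leading coefficient, r = 13 is a root, so (r-13) is a factor; dividing leaves 3·r**2+2·r-16.
The remaining quadratic factors as (r-2)(3·r+8).

(3·r+8)·(r-13)·(r-2)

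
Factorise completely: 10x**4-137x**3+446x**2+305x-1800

(2x-5)(5x+9)(x-5)(x-8)

Among the possible rational roots, x = -9/5 is a root, so (5x+9) divides it; the quotient is 2x**3-31x**2+145x-200.
Then x = 5/2 is a root, giving the factor (2x-5) and quotient x**2-13x+40.
The remaining quadratic factors as (x-5)(x-8).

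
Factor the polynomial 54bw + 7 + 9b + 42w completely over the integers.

(6w + 1)(9b + 7)

Group as (54bw + 9b) + (42w + 7) = 9b(6w + 1) + 7(6w + 1).
Both groups share the factor (6w + 1).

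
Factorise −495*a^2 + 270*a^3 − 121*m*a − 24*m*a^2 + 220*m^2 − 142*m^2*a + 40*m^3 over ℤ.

(2*m − 6*a + 11)*(5*m − 9*a)*(4*m + 5*a)

Group: 5*m*(8*m^2 − 14*m*a + 44*m − 30*a^2 + 55*a) − 9*a*(8*m^2 − 14*m*a + 44*m − 30*a^2 + 55*a); both groups contain (8*m^2 − 14*m*a + 44*m − 30*a^2 + 55*a), so (5*m − 9*a) is a factor with cofactor 8*m^2 − 14*m*a + 44*m − 30*a^2 + 55*a.
The cofactor groups again: 8*m^2 − 14*m*a + 44*m − 30*a^2 + 55*a = 2*m*(4*m + 5*a) + (−6*a + 11)*(4*m + 5*a); both groups contain (4*m + 5*a), giving (2*m − 6*a + 11)*(4*m + 5*a).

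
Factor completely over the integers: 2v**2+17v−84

Need a pair with product 2·(−84) = −168 and sum 17: that's 24 and −7.
Split the middle term: 2v**2+24v − 7v−84 = 2v(v+12) − 7(v+12).

(2v−7)(v+12)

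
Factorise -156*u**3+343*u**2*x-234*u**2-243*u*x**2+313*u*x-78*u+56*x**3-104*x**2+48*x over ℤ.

Group: 12*u*(-13*u**2+21*u*x-13*u-8*x**2+8*x) + (-7*x+6)*(-13*u**2+21*u*x-13*u-8*x**2+8*x); both groups contain (-13*u**2+21*u*x-13*u-8*x**2+8*x), so (12*u-7*x+6) is a factor with cofactor -13*u**2+21*u*x-13*u-8*x**2+8*x.
The cofactor groups again: -13*u**2+21*u*x-13*u-8*x**2+8*x = -13*u*(u-x+1) + 8*x*(u-x+1); both groups contain (u-x+1), giving -(13*u-8*x)*(u-x+1).

-(12*u-7*x+6)*(13*u-8*x)*(u-x+1)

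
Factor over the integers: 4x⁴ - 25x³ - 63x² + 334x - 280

Trying the rational-root candidates, x = 2 is a root, so (x - 2) divides it; the quotient is 4x³ - 17x² - 97x + 140.
Next, x = 7 is a root, so (x - 7) divides it; the quotient is 4x² + 11x - 20.
The remaining quadratic factors as (4x - 5)(x + 4).

(4x - 5)(x + 4)(x - 2)(x - 7)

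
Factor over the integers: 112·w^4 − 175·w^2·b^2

7·w^2·(4·w − 5·b)·(4·w + 5·b)

Every term has a factor of 7·w^2. Then 16·w^2 − 25·b^2 = (4·w)² − (5·b)².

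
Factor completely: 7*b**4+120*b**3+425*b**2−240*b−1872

By the rational root theorem, b = 13/7 is a root, so (7*b−13) divides it; the quotient is b**3+19*b**2+96*b+144.
Continuing, b = −4 is a root, so (b+4) is a factor; dividing leaves b**2+15*b+36.
The remaining quadratic factors as (b+12)(b+3).

(7*b−13)*(b+12)*(b+3)*(b+4)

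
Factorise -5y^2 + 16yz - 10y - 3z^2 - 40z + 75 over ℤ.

Group: -y(5y - z - 15) + (3z - 5)(5y - z - 15); both groups contain (5y - z - 15).

-(5y - z - 15)(y - 3z + 5)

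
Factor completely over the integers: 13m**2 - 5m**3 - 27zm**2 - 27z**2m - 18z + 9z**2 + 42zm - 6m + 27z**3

Group: 3z(9z**2 + 6zm - 6z + m**2 - 2m) + (-5m + 3)(9z**2 + 6zm - 6z + m**2 - 2m); both groups contain (9z**2 + 6zm - 6z + m**2 - 2m), so (3z - 5m + 3) is a factor with cofactor 9z**2 + 6zm - 6z + m**2 - 2m.
The cofactor groups again: 9z**2 + 6zm - 6z + m**2 - 2m = 3z(3z + m) + (m - 2)(3z + m); both groups contain (3z + m), giving (3z + m - 2)(3z + m).

(3z - 5m + 3)(3z + m)(3z + m - 2)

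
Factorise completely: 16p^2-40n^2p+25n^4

(5n^2-4p)^2

Recognize a perfect-square trinomial with the parts 4p and 5n^2.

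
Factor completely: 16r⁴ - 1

(2r + 1)(2r - 1)(4r² + 1)

(2r)⁴ − (1)⁴ = ((2r)² − (1)²)((2r)² + (1)²); the first factor splits again, the second (4r² + 1) is irreducible.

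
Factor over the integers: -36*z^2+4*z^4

4*z^2*(z+3)*(z-3)

Pull out the common factor 4*z^2, leaving z^2-9.
Recognize a difference of squares with the parts z and 3.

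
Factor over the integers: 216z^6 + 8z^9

8z^6(z + 3)(z^2 - 3z + 9)

Every term has a factor of 8z^6; factoring it out leaves z^3 + 27.
Recognize a sum of cubes with the parts 3 and z.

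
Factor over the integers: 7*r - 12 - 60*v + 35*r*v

Group as (35*r*v + 7*r) + (-60*v - 12) = 7*r*(5*v + 1) - 12*(5*v + 1).
Both groups share the factor (5*v + 1).

(5*v + 1)*(7*r - 12)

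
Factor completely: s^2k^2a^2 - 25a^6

Factor out a^2 first: what remains is s^2k^2 - 25a^4.
Recognize a difference of squares with the parts sk and 5a^2.

a^2(sk - 5a^2)(sk + 5a^2)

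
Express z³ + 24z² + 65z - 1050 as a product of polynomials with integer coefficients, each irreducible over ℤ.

Among the possible rational roots, z = -14 is a root, so (z + 14) divides it; the quotient is z² + 10z - 75.
The remaining quadratic factors as (z - 5)(z + 15).

(z + 14)(z + 15)(z - 5)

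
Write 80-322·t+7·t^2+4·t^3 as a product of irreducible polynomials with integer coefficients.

By the rational root theorem, t = 8 is a root, giving the factor (t-8) and quotient 4·t^2+39·t-10.
The remaining quadratic factors as (4·t-1)(t+10).

(4·t-1)·(t+10)·(t-8)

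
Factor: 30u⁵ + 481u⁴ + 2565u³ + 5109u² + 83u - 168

Trying the rational-root candidates, u = -1/5 is a root, giving the factor (5u + 1) and quotient 6u⁴ + 95u³ + 494u² + 923u - 168.
Next, u = 1/6 is a root, so (6u - 1) divides it; the quotient is u³ + 16u² + 85u + 168.
Next, u = -8 is a root, so (u + 8) divides it; the quotient is u² + 8u + 21.
The quadratic u² + 8u + 21 has discriminant -20 < 0 and is irreducible over ℤ.

(5u + 1)(6u - 1)(u + 8)(u² + 8u + 21)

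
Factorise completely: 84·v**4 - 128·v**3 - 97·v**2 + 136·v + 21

(2·v - 3)·(6·v - 7)·(7·v + 1)·(v + 1)

By the rational root theorem, v = -1 is a root, so (v + 1) is a factor; dividing leaves 84·v**3 - 212·v**2 + 115·v + 21.
Continuing, v = -1/7 is a root, so (7·v + 1) is a factor; dividing leaves 12·v**2 - 32·v + 21.
The remaining quadratic factors as (2·v - 3)(6·v - 7).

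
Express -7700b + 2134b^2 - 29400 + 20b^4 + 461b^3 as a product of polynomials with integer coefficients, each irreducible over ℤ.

(4b - 15)(5b + 14)(b + 10)(b + 14)

Among the possible rational roots, b = -10 is a root, so (b + 10) divides it; the quotient is 20b^3 + 261b^2 - 476b - 2940.
Next, b = -14/5 is a root, so (5b + 14) divides it; the quotient is 4b^2 + 41b - 210.
The remaining quadratic factors as (b + 14)(4b - 15).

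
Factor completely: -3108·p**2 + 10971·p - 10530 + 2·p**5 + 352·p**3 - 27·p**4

Testing divisors of the constant over divisors of the leading coefficient, p = 3/2 is a root, so (2·p - 3) is a factor; dividing leaves p**4 - 12·p**3 + 158·p**2 - 1317·p + 3510.
Next, p = 6 is a root, giving the factor (p - 6) and quotient p**3 - 6·p**2 + 122·p - 585.
Then p = 5 is a root, so (p - 5) divides it; the quotient is p**2 - p + 117.
The quadratic p**2 - p + 117 has discriminant -467 < 0 and is irreducible over ℤ.

(2·p - 3)·(p - 5)·(p - 6)·(p**2 - p + 117)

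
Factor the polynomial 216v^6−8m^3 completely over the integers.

8(3v^2−m)(9v^4+3v^2m+m^2)

Every term has a factor of 8; factoring it out leaves 27v^6−m^3.
Recognize a difference of cubes with the parts 3v^2 and m.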